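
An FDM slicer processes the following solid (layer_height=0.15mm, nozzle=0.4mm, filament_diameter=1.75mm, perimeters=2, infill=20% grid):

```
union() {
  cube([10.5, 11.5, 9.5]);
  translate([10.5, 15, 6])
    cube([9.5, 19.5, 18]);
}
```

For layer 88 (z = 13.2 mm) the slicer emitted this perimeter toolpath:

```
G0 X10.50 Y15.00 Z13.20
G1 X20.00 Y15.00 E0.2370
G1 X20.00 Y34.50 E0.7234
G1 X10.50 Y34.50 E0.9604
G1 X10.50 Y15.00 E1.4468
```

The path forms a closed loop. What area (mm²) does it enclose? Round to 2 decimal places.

185.25 mm²

Apply the shoelace formula to the sequence of (X, Y) vertices; enclosed area = 185.25 mm².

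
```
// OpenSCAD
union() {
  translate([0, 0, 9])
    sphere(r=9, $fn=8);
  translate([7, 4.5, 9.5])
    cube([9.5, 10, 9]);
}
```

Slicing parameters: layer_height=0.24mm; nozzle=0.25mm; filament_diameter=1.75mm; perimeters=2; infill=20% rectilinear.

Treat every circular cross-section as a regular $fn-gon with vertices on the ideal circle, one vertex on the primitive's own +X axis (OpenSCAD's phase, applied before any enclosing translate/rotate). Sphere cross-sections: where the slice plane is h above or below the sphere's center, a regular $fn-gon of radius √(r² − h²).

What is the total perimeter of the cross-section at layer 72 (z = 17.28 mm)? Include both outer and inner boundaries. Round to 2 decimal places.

60.60 mm

At z = 17.28 mm: the sphere: section is a regular 8-gon, circumradius = √(r²−h²) = √(9²−8.28²) = 3.527 (perimeter = 2·8·3.527·sin(180°/8) = 21.60 mm); the cube at (7, 4.5) (footprint 9.5×10) is included at this height (perimeter 39.00 mm); Taking the union: the 2 present regions are separate (no shared area or edge), so areas and boundary lengths simply add and each stays a separate island — boundary = 60.60 mm. Overall, the cross-section has 2 separate islands. Total boundary length (outer) = 60.60 mm.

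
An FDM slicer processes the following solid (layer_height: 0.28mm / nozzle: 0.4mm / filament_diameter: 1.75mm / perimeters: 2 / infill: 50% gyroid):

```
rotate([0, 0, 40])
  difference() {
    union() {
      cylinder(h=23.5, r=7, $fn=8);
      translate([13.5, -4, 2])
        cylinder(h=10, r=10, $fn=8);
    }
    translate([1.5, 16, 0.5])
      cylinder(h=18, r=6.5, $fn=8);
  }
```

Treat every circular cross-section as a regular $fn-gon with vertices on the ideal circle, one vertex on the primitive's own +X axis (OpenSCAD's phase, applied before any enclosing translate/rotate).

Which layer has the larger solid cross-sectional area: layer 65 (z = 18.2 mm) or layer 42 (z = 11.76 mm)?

layer 42 (z = 11.76 mm)

Layer 65 (z = 18.2): the r=7 cylinder gives a regular 8-gon of circumradius 7 (constant along its height) (area = (8/2)·7.000²·sin(360°/8) = 138.59 mm²); the cylinder at (13.5, -4) is absent (z outside [2, 12]); Taking the union: only the r=7 cylinder is present, so the union is just that shape — area = 138.59 mm²; the r=6.5 cylinder at (1.5, 16) contributes a regular 8-gon of circumradius 6.5 (area = (8/2)·6.500²·sin(360°/8) = 119.50 mm²); After the difference (first − rest): starting from that combined region (138.59 mm²), the r=6.5 cylinder at (1.5, 16) misses the remaining region (no effect) — area = 138.59 mm²; (rotated 40° about Z; rotation is an isometry so areas/perimeters/island counts are preserved). So its area = 138.59 mm². Layer 42 (z = 11.76): the cylinder: section is a regular 8-gon, circumradius r=7 (area = (8/2)·7.000²·sin(360°/8) = 138.59 mm²); the r=10 cylinder at (13.5, -4) contributes a regular 8-gon of circumradius 10 (area = (8/2)·10.000²·sin(360°/8) = 282.84 mm²); Merging all regions: the regions partially overlap — summed areas 421.44 mm² minus the doubly-counted overlap 11.00 mm² gives 410.44 mm² — area = 410.44 mm²; the r=6.5 cylinder at (1.5, 16) gives a regular 8-gon of circumradius 6.5 (constant along its height) (area = (8/2)·6.500²·sin(360°/8) = 119.50 mm²); After the difference (first − rest): starting from the result so far (410.44 mm²), the r=6.5 cylinder at (1.5, 16) misses the remaining region (no effect) — area = 410.44 mm²; (whole slice rotated 40° about Z — lengths, areas and connectivity unchanged). So its area = 410.44 mm². Layer 42 is larger (410.44 vs 138.59 mm²).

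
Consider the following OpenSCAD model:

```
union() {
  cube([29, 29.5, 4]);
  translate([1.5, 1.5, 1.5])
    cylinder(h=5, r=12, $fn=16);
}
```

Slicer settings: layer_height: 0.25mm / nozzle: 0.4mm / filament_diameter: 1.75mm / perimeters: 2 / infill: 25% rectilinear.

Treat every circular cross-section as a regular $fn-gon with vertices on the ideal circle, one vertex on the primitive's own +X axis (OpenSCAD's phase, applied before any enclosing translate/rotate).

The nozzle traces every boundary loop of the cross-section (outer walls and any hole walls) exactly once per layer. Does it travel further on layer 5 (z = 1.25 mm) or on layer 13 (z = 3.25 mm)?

layer 13 (z = 3.25 mm)

Layer 5 (z = 1.25): the 29×29.5 cube contributes its full rectangle (perimeter 117.00 mm); the cylinder at (1.5, 1.5) is not intersected at this z (z outside [1.5, 6.5]); Taking the union: only the 29×29.5 cube is present, so the union is just that shape — boundary = 117.00 mm. So its perimeter = 117.00 mm. Layer 13 (z = 3.25): the cube (footprint 29×29.5) is included at this height (perimeter 117.00 mm); the r=12 cylinder at (1.5, 1.5) gives a regular 16-gon of circumradius 12 (constant along its height) (perimeter = 2·16·12.000·sin(180°/16) = 74.91 mm); Combining (union): the regions partially overlap (shared area 148.02 mm²), so the edge portions inside another operand are dropped and the merged outline is re-measured after clipping — boundary = 143.72 mm. So its perimeter = 143.72 mm. Layer 13 is larger (143.72 vs 117.00 mm).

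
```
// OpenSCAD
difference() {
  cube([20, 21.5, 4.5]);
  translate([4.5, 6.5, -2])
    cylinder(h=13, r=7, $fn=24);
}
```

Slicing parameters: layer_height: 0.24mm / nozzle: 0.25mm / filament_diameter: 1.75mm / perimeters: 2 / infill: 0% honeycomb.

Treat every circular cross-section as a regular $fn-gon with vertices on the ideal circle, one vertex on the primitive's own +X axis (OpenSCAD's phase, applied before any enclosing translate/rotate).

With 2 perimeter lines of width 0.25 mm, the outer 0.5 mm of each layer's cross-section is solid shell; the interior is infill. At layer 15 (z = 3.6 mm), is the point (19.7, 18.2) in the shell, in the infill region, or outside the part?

shell

At z = 3.6 mm: the 20×21.5 cube contributes its full rectangle; the r=7 cylinder at (4.5, 6.5) gives a regular 24-gon of circumradius 7 (constant along its height); Taking the first minus the rest: starting from the 20×21.5 cube, the r=7 cylinder at (4.5, 6.5) partially overlaps it — only the 132.49 mm² overlap (of its 152.19 mm²) is removed, clipping the outline — 2 connected regions. Overall, the cross-section has 2 separate islands. The nearest boundary edge runs (20.00, 21.50)→(20.00, 0.00); distance from the point to it = 0.30 mm. (Shell/infill is judged within the island containing the point — the largest one.) The point is inside the cross-section, 0.30 mm from the nearest boundary — within the 0.5 mm shell band (2 × 0.25).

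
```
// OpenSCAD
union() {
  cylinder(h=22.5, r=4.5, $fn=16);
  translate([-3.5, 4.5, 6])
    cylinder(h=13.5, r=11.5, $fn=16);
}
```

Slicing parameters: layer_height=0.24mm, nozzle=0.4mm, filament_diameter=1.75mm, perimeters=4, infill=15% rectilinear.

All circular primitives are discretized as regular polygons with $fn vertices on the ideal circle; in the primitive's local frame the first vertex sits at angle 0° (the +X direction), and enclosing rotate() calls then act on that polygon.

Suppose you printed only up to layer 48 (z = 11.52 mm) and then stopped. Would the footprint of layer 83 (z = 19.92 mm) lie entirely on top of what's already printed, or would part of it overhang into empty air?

entirely on top

Compare the two slices. At z = 11.52: the r=4.5 cylinder contributes a regular 16-gon of circumradius 4.5 (area = (16/2)·4.500²·sin(360°/16) = 61.99 mm²); the r=11.5 cylinder at (-3.5, 4.5) gives a regular 16-gon of circumradius 11.5 (constant along its height) (area = (16/2)·11.500²·sin(360°/16) = 404.88 mm²); Combining (union): the r=4.5 cylinder lies entirely inside the r=11.5 cylinder at (-3.5, 4.5), so the union is just the r=11.5 cylinder at (-3.5, 4.5) — area = 404.88 mm². At z = 19.92: the cylinder: section is a regular 16-gon, circumradius r=4.5 (area = (16/2)·4.500²·sin(360°/16) = 61.99 mm²); the cylinder at (-3.5, 4.5) does not reach this height (z outside [6, 19.5]); Combining (union): only the r=4.5 cylinder is present, so the union is just that shape — area = 61.99 mm². Checking containment: the cross-section at z = 19.92 is a subset of the cross-section at z = 11.52.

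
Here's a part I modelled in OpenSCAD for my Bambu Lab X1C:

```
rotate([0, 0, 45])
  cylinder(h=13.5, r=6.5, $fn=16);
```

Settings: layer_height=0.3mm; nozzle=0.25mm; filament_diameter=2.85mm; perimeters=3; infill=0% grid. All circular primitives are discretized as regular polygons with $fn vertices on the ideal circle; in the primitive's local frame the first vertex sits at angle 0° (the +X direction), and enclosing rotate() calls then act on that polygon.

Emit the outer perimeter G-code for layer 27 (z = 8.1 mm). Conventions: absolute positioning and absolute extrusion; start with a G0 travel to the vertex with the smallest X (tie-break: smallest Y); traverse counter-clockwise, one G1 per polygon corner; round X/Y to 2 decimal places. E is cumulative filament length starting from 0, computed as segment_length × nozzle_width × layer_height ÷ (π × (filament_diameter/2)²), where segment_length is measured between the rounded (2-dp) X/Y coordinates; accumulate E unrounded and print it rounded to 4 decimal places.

G0 X-6.50 Y0.00 Z8.10
G1 X-6.01 Y-2.49 E0.0298
G1 X-4.60 Y-4.60 E0.0597
G1 X-2.49 Y-6.01 E0.0895
G1 X0.00 Y-6.50 E0.1193
G1 X2.49 Y-6.01 E0.1492
G1 X4.60 Y-4.60 E0.1790
G1 X6.01 Y-2.49 E0.2088
G1 X6.50 Y0.00 E0.2387
G1 X6.01 Y2.49 E0.2685
G1 X4.60 Y4.60 E0.2984
G1 X2.49 Y6.01 E0.3282
G1 X0.00 Y6.50 E0.3580
G1 X-2.49 Y6.01 E0.3879
G1 X-4.60 Y4.60 E0.4177
G1 X-6.01 Y2.49 E0.4475
G1 X-6.50 Y0.00 E0.4774

At z = 8.1 mm: the r=6.5 cylinder contributes a regular 16-gon of circumradius 6.5; (whole slice rotated 45° about Z — lengths, areas and connectivity unchanged). The outline is a single polygon with 16 vertices. Extrusion per mm of travel: 0.25 × 0.3 / (π × 1.425²) = 0.011757. Accumulating E over each segment gives final E = 0.4774.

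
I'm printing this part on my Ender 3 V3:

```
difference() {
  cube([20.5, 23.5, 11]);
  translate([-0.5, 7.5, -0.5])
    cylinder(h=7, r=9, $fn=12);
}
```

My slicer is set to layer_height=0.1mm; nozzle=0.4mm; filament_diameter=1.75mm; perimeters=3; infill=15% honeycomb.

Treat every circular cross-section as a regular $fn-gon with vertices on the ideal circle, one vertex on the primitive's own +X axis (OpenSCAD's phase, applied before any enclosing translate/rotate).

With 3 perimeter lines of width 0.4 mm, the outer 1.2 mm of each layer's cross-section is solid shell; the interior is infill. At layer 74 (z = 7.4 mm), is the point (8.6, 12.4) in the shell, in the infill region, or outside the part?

infill

At z = 7.4 mm: the 20.5×23.5 cube contributes its full rectangle; the cylinder at (-0.5, 7.5) is not intersected at this z (z outside [-0.5, 6.5]); Subtracting the remaining from the first: none of the subtracted shapes is present at this height, so the 20.5×23.5 cube is unchanged — 1 connected region. Overall, the cross-section is a single solid region. The nearest boundary edge runs (0.00, 23.50)→(0.00, 0.00); distance from the point to it = 8.60 mm. The point is inside the cross-section and 8.60 mm from the nearest boundary — more than the 1.2 mm shell width (3 × 0.4), so it's in the infill interior.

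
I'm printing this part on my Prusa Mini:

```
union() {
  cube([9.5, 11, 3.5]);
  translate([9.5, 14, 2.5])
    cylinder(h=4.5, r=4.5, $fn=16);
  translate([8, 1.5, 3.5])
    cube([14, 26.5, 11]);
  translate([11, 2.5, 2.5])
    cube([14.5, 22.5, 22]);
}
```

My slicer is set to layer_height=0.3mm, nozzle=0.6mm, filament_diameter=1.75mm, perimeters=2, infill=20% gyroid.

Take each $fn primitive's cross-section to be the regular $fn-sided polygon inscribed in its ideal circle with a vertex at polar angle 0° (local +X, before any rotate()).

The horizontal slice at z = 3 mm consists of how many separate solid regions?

1

At z = 3 mm: the cube is present — its section is the full 9.5×11 rectangle; the cylinder at (9.5, 14): section is a regular 16-gon, circumradius r=4.5; the cube at (8, 1.5) is absent (z outside [3.5, 14.5]); the 14.5×22.5 cube at (11, 2.5) contributes its full rectangle; Taking the union: the regions partially overlap (shared area 21.22 mm²), so overlapping operands fuse into one piece — 1 connected region. The result has 1 disconnected region.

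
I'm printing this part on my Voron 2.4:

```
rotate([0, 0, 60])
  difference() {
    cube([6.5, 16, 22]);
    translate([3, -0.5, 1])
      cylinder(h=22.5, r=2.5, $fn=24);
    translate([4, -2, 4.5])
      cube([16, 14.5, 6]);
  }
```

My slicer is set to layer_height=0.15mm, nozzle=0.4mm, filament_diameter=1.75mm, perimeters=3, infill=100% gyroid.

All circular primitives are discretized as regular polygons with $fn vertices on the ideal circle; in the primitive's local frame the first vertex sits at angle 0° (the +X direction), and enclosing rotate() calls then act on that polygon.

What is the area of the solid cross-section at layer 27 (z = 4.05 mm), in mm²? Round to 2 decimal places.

At z = 4.05 mm: the 6.5×16 cube contributes its full rectangle (area 104.00 mm²); the r=2.5 cylinder at (3, -0.5) gives a regular 24-gon of circumradius 2.5 (constant along its height) (area = (24/2)·2.500²·sin(360°/24) = 19.41 mm²); the cube at (4, -2) is not intersected at this z (z outside [4.5, 10.5]); Subtracting the remaining from the first: starting from the 6.5×16 cube (104.00 mm²), the r=2.5 cylinder at (3, -0.5) partially overlaps it — only the 7.24 mm² overlap (of its 19.41 mm²) is removed, clipping the outline — area = 96.76 mm²; (whole slice rotated 60° about Z — lengths, areas and connectivity unchanged). Overall, the cross-section is a single solid region. Net area = 96.76 mm².

96.76 mm²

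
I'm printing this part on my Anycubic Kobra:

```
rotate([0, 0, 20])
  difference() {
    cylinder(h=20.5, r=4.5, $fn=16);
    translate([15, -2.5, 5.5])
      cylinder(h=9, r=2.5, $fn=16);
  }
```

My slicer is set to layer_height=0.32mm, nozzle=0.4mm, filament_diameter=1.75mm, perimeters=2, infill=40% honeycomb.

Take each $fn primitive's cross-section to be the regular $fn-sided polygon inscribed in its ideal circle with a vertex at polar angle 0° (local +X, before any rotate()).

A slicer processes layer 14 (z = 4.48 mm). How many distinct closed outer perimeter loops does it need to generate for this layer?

1

At z = 4.48 mm: the r=4.5 cylinder gives a regular 16-gon of circumradius 4.5 (constant along its height); the cylinder at (15, -2.5) is not intersected at this z (z outside [5.5, 14.5]); After the difference (first − rest): none of the subtracted shapes is present at this height, so the r=4.5 cylinder is unchanged — 1 connected region; (whole slice rotated 20° about Z — lengths, areas and connectivity unchanged). The result has 1 disconnected region.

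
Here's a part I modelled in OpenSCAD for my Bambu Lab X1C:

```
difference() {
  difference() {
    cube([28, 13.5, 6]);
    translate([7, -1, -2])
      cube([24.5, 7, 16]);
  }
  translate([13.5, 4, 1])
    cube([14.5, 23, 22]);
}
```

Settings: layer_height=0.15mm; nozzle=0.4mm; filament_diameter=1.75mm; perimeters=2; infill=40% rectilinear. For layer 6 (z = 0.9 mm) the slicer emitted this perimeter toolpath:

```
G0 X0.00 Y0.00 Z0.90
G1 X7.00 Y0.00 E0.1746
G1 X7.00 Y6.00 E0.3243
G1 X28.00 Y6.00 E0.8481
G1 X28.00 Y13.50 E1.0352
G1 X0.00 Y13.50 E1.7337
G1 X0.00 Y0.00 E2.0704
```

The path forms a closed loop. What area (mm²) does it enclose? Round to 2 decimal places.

252.00 mm²

Apply the shoelace formula to the sequence of (X, Y) vertices; enclosed area = 252.00 mm².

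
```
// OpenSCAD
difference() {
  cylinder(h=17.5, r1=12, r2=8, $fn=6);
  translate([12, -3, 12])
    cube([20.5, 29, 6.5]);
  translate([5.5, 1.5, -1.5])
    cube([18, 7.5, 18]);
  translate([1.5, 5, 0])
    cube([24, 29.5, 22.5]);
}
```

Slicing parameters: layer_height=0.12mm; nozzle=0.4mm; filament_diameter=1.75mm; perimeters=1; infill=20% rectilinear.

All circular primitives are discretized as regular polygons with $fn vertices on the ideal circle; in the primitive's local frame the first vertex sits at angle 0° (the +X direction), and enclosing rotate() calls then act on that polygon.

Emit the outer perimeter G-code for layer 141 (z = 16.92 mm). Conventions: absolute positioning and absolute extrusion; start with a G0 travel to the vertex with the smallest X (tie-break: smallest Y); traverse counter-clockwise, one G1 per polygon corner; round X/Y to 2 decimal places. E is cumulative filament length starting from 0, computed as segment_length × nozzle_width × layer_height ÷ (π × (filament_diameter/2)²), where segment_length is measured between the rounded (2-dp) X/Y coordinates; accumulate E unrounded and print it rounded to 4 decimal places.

At z = 16.92 mm: the cone: at t=0.967 of its height the radius interpolates to r₁+(r₂−r₁)t = 8.133, giving a regular 6-gon of that circumradius; the cube at (12, -3) is present — its section is the full 20.5×29 rectangle; the cube at (5.5, 1.5) does not reach this height (z outside [-1.5, 16.5]); the cube at (1.5, 5) (footprint 24×29.5) is included at this height; Taking the first minus the rest: starting from the cone, the 20.5×29 cube at (12, -3) misses the remaining region (no effect); the 24×29.5 cube at (1.5, 5) partially overlaps it — only the 6.45 mm² overlap (of its 708.00 mm²) is removed, clipping the outline — 1 connected region. The outline is a single polygon with 8 vertices. Extrusion per mm of travel: 0.4 × 0.12 / (π × 0.875²) = 0.019956. Accumulating E over each segment gives final E = 0.9908.

G0 X-8.13 Y0.00 Z16.92
G1 X-4.07 Y-7.04 E0.1622
G1 X4.07 Y-7.04 E0.3246
G1 X8.13 Y0.00 E0.4868
G1 X5.25 Y5.00 E0.6020
G1 X1.50 Y5.00 E0.6768
G1 X1.50 Y7.04 E0.7175
G1 X-4.07 Y7.04 E0.8287
G1 X-8.13 Y0.00 E0.9908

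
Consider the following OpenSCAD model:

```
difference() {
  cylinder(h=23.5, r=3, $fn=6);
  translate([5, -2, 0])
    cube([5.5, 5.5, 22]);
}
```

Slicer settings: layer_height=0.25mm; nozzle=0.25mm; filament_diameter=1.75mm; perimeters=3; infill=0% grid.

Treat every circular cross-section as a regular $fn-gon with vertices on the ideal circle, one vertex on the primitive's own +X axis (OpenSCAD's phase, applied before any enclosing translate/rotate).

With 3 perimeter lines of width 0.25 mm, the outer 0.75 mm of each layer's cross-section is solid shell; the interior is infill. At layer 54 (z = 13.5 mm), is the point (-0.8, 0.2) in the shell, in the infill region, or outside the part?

At z = 13.5 mm: the r=3 cylinder contributes a regular 6-gon of circumradius 3; the cube at (5, -2) (footprint 5.5×5.5) is included at this height; Taking the first minus the rest: starting from the r=3 cylinder, the 5.5×5.5 cube at (5, -2) misses the remaining region (no effect) — 1 connected region. Overall, the cross-section is a single solid region. The nearest boundary edge runs (-3.00, 0.00)→(-1.50, 2.60); distance from the point to it = 1.81 mm. The point is inside the cross-section and 1.81 mm from the nearest boundary — more than the 0.75 mm shell width (3 × 0.25), so it's in the infill interior.

infill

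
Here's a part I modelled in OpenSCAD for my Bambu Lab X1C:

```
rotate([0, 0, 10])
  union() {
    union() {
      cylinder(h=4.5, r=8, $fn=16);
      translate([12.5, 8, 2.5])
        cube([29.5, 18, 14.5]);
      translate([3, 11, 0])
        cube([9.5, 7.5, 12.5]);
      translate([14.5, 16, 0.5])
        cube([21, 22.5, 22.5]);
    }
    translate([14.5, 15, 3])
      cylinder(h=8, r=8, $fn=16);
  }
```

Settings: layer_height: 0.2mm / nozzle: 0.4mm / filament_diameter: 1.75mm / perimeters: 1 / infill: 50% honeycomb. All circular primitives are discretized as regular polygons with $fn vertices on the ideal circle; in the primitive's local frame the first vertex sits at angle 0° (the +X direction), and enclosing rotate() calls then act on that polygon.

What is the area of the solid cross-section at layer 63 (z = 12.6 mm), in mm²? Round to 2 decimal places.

793.50 mm²

At z = 12.6 mm: the cylinder is absent (z outside [0, 4.5]); the cube at (12.5, 8) (footprint 29.5×18) is included at this height (area 531.00 mm²); the cube at (3, 11) is not intersected at this z (z outside [0, 12.5]); the cube at (14.5, 16) is present — its section is the full 21×22.5 rectangle (area 472.50 mm²); Merging all regions: the regions partially overlap — summed areas 1003.50 mm² minus the doubly-counted overlap 210.00 mm² gives 793.50 mm² — area = 793.50 mm²; the cylinder at (14.5, 15) does not reach this height (z outside [3, 11]); Merging all regions: only the result so far is present, so the union is just that shape — area = 793.50 mm²; (whole slice rotated 10° about Z — lengths, areas and connectivity unchanged). Overall, the cross-section is a single solid region. Net area = 793.50 mm².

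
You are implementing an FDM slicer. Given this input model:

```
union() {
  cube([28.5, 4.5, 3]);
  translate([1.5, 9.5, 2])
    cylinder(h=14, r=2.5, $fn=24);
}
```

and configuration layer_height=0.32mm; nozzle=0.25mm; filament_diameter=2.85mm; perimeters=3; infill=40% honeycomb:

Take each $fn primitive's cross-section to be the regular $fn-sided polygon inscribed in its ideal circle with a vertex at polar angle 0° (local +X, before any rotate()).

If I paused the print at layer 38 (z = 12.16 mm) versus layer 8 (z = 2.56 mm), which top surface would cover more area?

layer 8 (z = 2.56 mm)

Layer 38 (z = 12.16): the cube is not intersected at this z (z outside [0, 3]); the r=2.5 cylinder at (1.5, 9.5) contributes a regular 24-gon of circumradius 2.5 (area = (24/2)·2.500²·sin(360°/24) = 19.41 mm²); Merging all regions: only the r=2.5 cylinder at (1.5, 9.5) is present, so the union is just that shape — area = 19.41 mm². So its area = 19.41 mm². Layer 8 (z = 2.56): the cube is present — its section is the full 28.5×4.5 rectangle (area 128.25 mm²); the cylinder at (1.5, 9.5): section is a regular 24-gon, circumradius r=2.5 (area = (24/2)·2.500²·sin(360°/24) = 19.41 mm²); Taking the union: the 2 present regions are separate (no shared area or edge), so areas and boundary lengths simply add and each stays a separate island — area = 147.66 mm². So its area = 147.66 mm². Layer 8 is larger (147.66 vs 19.41 mm²).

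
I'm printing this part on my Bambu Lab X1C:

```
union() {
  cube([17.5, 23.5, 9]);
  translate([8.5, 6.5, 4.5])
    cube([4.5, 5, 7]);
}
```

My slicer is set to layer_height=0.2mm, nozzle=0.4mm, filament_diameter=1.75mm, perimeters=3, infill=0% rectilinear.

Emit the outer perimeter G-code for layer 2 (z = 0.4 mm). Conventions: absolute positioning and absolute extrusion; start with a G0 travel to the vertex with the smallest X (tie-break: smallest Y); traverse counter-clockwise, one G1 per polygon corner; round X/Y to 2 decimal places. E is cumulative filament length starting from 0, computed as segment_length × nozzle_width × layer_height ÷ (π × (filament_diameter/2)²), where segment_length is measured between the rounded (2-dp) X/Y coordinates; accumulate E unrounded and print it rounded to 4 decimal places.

At z = 0.4 mm: the cube is present — its section is the full 17.5×23.5 rectangle; the cube at (8.5, 6.5) is not intersected at this z (z outside [4.5, 11.5]); Merging all regions: only the 17.5×23.5 cube is present, so the union is just that shape — 1 connected region. The outline is a single polygon with 4 vertices. Extrusion per mm of travel: 0.4 × 0.2 / (π × 0.875²) = 0.033260. Accumulating E over each segment gives final E = 2.7273.

G0 X0.00 Y0.00 Z0.40
G1 X17.50 Y0.00 E0.5821
G1 X17.50 Y23.50 E1.3637
G1 X0.00 Y23.50 E1.9457
G1 X0.00 Y0.00 E2.7273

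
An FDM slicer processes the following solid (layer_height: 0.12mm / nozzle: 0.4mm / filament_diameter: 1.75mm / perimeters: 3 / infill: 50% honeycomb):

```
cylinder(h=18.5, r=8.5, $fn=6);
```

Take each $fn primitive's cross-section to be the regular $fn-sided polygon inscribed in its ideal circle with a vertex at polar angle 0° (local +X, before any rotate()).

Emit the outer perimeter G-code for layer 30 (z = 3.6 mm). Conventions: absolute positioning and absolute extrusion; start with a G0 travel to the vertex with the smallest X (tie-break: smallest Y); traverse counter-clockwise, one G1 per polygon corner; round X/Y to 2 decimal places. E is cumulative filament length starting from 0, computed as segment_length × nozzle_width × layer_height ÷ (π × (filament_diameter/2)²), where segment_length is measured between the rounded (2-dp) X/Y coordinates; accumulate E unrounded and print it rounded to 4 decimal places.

G0 X-8.50 Y0.00 Z3.60
G1 X-4.25 Y-7.36 E0.1696
G1 X4.25 Y-7.36 E0.3392
G1 X8.50 Y0.00 E0.5088
G1 X4.25 Y7.36 E0.6784
G1 X-4.25 Y7.36 E0.8481
G1 X-8.50 Y0.00 E1.0177

At z = 3.6 mm: the r=8.5 cylinder gives a regular 6-gon of circumradius 8.5 (constant along its height). The outline is a single polygon with 6 vertices. Extrusion per mm of travel: 0.4 × 0.12 / (π × 0.875²) = 0.019956. Accumulating E over each segment gives final E = 1.0177.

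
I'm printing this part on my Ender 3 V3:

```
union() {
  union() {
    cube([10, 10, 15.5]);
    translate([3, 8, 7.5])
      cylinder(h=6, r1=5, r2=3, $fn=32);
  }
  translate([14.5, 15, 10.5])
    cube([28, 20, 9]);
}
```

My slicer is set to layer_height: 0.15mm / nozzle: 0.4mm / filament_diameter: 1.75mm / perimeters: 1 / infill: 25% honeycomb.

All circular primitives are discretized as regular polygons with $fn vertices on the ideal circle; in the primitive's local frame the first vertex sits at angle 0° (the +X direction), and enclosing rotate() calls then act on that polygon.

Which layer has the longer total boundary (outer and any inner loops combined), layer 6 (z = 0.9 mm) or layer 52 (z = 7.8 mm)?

Layer 6 (z = 0.9): the 10×10 cube contributes its full rectangle (perimeter 40.00 mm); the cone at (3, 8) is not intersected at this z (z outside [7.5, 13.5]); Merging all regions: only the 10×10 cube is present, so the union is just that shape — boundary = 40.00 mm; the cube at (14.5, 15) is absent (z outside [10.5, 19.5]); Combining (union): only the result so far is present, so the union is just that shape — boundary = 40.00 mm. So its perimeter = 40.00 mm. Layer 52 (z = 7.8): the cube (footprint 10×10) is included at this height (perimeter 40.00 mm); the cone at (3, 8) (r1=5→r2=3) has section circumradius 4.900 here — a regular 32-gon (perimeter = 2·32·4.900·sin(180°/32) = 30.74 mm); Combining (union): the regions partially overlap (shared area 47.90 mm²), so the edge portions inside another operand are dropped and the merged outline is re-measured after clipping — boundary = 44.44 mm; the cube at (14.5, 15) does not reach this height (z outside [10.5, 19.5]); Taking the union: only the result so far is present, so the union is just that shape — boundary = 44.44 mm. So its perimeter = 44.44 mm. Layer 52 is larger (44.44 vs 40.00 mm).

layer 52 (z = 7.8 mm)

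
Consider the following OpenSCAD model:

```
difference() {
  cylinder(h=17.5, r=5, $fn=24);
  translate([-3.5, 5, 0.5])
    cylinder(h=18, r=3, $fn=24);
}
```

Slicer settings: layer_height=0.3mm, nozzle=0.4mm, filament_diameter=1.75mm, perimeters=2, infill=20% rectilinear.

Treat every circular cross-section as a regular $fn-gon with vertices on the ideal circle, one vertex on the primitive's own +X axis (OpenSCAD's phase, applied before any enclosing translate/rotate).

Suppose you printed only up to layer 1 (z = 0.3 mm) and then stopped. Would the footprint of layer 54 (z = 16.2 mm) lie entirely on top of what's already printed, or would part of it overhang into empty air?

entirely on top

Compare the two slices. At z = 0.3: the r=5 cylinder gives a regular 24-gon of circumradius 5 (constant along its height) (area = (24/2)·5.000²·sin(360°/24) = 77.65 mm²); the cylinder at (-3.5, 5) is absent (z outside [0.5, 18.5]); Subtracting the remaining from the first: none of the subtracted shapes is present at this height, so the r=5 cylinder is unchanged — area = 77.65 mm². At z = 16.2: the r=5 cylinder contributes a regular 24-gon of circumradius 5 (area = (24/2)·5.000²·sin(360°/24) = 77.65 mm²); the cylinder at (-3.5, 5): section is a regular 24-gon, circumradius r=3 (area = (24/2)·3.000²·sin(360°/24) = 27.95 mm²); Taking the first minus the rest: starting from the r=5 cylinder (77.65 mm²), the r=3 cylinder at (-3.5, 5) partially overlaps it — only the 6.18 mm² overlap (of its 27.95 mm²) is removed, clipping the outline — area = 71.47 mm². Checking containment: the cross-section at z = 16.2 is a subset of the cross-section at z = 0.3.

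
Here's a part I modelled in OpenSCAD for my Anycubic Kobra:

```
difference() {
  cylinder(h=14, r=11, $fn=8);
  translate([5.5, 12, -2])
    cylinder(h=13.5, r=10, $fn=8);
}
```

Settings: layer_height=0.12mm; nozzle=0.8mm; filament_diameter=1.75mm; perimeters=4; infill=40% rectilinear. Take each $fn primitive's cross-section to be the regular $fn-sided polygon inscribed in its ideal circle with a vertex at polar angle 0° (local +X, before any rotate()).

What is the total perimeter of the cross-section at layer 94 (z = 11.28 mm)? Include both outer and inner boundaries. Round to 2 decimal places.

67.67 mm

At z = 11.28 mm: the cylinder: section is a regular 8-gon, circumradius r=11 (perimeter = 2·8·11.000·sin(180°/8) = 67.35 mm); the r=10 cylinder at (5.5, 12) contributes a regular 8-gon of circumradius 10 (perimeter = 2·8·10.000·sin(180°/8) = 61.23 mm); Subtracting the remaining from the first: starting from the r=11 cylinder, the r=10 cylinder at (5.5, 12) partially overlaps it — only the 69.00 mm² overlap (of its 282.84 mm²) is removed, clipping the outline — boundary = 67.67 mm. Overall, the cross-section is a single solid region. Total boundary length (outer) = 67.67 mm.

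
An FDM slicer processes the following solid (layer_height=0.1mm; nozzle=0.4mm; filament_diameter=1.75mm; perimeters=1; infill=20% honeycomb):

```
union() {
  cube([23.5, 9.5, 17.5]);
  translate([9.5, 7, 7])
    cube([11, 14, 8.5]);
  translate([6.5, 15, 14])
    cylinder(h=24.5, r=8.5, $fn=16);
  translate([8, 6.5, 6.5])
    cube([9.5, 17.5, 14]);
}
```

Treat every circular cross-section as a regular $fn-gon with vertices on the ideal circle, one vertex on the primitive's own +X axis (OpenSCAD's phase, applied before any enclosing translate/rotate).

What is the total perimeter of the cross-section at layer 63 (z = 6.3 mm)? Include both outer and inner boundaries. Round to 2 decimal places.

66.00 mm

At z = 6.3 mm: the cube (footprint 23.5×9.5) is included at this height (perimeter 66.00 mm); the cube at (9.5, 7) is absent (z outside [7, 15.5]); the cylinder at (6.5, 15) does not reach this height (z outside [14, 38.5]); the cube at (8, 6.5) does not reach this height (z outside [6.5, 20.5]); Taking the union: only the 23.5×9.5 cube is present, so the union is just that shape — boundary = 66.00 mm. Overall, the cross-section is a single solid region. Total boundary length (outer) = 66.00 mm.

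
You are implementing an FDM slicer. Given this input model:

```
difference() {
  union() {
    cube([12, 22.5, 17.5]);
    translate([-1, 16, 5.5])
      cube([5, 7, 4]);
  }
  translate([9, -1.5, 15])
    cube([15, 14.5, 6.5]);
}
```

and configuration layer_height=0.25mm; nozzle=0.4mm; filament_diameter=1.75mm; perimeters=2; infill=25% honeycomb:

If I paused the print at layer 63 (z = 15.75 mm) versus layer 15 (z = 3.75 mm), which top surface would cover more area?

Layer 63 (z = 15.75): the cube is present — its section is the full 12×22.5 rectangle (area 270.00 mm²); the cube at (-1, 16) is absent (z outside [5.5, 9.5]); Combining (union): only the 12×22.5 cube is present, so the union is just that shape — area = 270.00 mm²; the cube at (9, -1.5) (footprint 15×14.5) is included at this height (area 217.50 mm²); Subtracting the remaining from the first: starting from that combined region (270.00 mm²), the 15×14.5 cube at (9, -1.5) partially overlaps it — only the 39.00 mm² overlap (of its 217.50 mm²) is removed, clipping the outline — area = 231.00 mm². So its area = 231.00 mm². Layer 15 (z = 3.75): the cube (footprint 12×22.5) is included at this height (area 270.00 mm²); the cube at (-1, 16) is not intersected at this z (z outside [5.5, 9.5]); Combining (union): only the 12×22.5 cube is present, so the union is just that shape — area = 270.00 mm²; the cube at (9, -1.5) is not intersected at this z (z outside [15, 21.5]); Subtracting the remaining from the first: none of the subtracted shapes is present at this height, so that combined region is unchanged — area = 270.00 mm². So its area = 270.00 mm². Layer 15 is larger (270.00 vs 231.00 mm²).

layer 15 (z = 3.75 mm)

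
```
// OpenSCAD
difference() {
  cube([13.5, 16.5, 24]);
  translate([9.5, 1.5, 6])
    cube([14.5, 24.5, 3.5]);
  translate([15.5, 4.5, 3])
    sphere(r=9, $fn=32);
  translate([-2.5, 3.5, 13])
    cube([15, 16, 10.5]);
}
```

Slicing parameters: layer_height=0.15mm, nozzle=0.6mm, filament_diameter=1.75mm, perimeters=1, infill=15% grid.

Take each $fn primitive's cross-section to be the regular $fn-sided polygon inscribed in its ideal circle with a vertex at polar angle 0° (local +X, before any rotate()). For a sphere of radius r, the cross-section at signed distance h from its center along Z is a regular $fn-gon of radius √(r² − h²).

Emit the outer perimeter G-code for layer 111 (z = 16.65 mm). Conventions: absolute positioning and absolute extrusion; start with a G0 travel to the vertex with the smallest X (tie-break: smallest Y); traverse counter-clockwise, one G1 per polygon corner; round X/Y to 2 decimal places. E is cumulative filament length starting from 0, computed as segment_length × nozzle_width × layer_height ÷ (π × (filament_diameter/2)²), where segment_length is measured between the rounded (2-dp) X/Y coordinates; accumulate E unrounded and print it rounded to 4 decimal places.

At z = 16.65 mm: the 13.5×16.5 cube contributes its full rectangle; the cube at (9.5, 1.5) is absent (z outside [6, 9.5]); the sphere at (15.5, 4.5) does not reach this height (|z−center|=13.650 > r=9); the 15×16 cube at (-2.5, 3.5) contributes its full rectangle; Taking the first minus the rest: starting from the 13.5×16.5 cube, the 15×16 cube at (-2.5, 3.5) partially overlaps it — only the 162.50 mm² overlap (of its 240.00 mm²) is removed, clipping the outline — 1 connected region. The outline is a single polygon with 6 vertices. Extrusion per mm of travel: 0.6 × 0.15 / (π × 0.875²) = 0.037418. Accumulating E over each segment gives final E = 2.2451.

G0 X0.00 Y0.00 Z16.65
G1 X13.50 Y0.00 E0.5051
G1 X13.50 Y16.50 E1.1225
G1 X12.50 Y16.50 E1.1599
G1 X12.50 Y3.50 E1.6464
G1 X0.00 Y3.50 E2.1141
G1 X0.00 Y0.00 E2.2451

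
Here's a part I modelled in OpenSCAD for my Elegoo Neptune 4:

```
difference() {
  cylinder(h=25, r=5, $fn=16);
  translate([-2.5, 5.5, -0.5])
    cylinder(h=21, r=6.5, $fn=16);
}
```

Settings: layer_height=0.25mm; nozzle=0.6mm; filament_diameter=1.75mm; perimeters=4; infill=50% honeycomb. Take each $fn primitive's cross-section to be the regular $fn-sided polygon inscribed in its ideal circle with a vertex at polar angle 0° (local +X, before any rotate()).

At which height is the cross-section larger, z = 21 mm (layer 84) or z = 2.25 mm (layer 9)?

Layer 84 (z = 21): the r=5 cylinder gives a regular 16-gon of circumradius 5 (constant along its height) (area = (16/2)·5.000²·sin(360°/16) = 76.54 mm²); the cylinder at (-2.5, 5.5) does not reach this height (z outside [-0.5, 20.5]); After the difference (first − rest): none of the subtracted shapes is present at this height, so the r=5 cylinder is unchanged — area = 76.54 mm². So its area = 76.54 mm². Layer 9 (z = 2.25): the r=5 cylinder gives a regular 16-gon of circumradius 5 (constant along its height) (area = (16/2)·5.000²·sin(360°/16) = 76.54 mm²); the cylinder at (-2.5, 5.5): section is a regular 16-gon, circumradius r=6.5 (area = (16/2)·6.500²·sin(360°/16) = 129.35 mm²); After the difference (first − rest): starting from the r=5 cylinder (76.54 mm²), the r=6.5 cylinder at (-2.5, 5.5) partially overlaps it — only the 35.41 mm² overlap (of its 129.35 mm²) is removed, clipping the outline — area = 41.12 mm². So its area = 41.12 mm². Layer 84 is larger (76.54 vs 41.12 mm²).

layer 84 (z = 21 mm)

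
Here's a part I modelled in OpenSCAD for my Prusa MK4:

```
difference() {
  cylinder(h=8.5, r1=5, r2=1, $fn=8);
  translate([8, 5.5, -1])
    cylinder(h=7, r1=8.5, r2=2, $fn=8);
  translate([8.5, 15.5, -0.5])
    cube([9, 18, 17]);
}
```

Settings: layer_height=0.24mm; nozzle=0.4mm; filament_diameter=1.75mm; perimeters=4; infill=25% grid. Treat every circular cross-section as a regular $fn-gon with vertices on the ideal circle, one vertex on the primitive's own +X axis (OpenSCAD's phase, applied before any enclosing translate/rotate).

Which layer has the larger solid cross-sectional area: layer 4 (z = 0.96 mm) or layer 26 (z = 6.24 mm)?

layer 4 (z = 0.96 mm)

Layer 4 (z = 0.96): the cone: at t=0.113 of its height the radius interpolates to r₁+(r₂−r₁)t = 4.548, giving a regular 8-gon of that circumradius (area = (8/2)·4.548²·sin(360°/8) = 58.51 mm²); the cone at (8, 5.5) contributes a regular 8-gon of circumradius 6.680 (interpolated between r1=8.5 and r2=2 at t=0.280) (area = (8/2)·6.680²·sin(360°/8) = 126.21 mm²); the 9×18 cube at (8.5, 15.5) contributes its full rectangle (area 162.00 mm²); After the difference (first − rest): starting from the cone (58.51 mm²), the cone at (8, 5.5) partially overlaps it — only the 2.77 mm² overlap (of its 126.21 mm²) is removed, clipping the outline; the 9×18 cube at (8.5, 15.5) misses the remaining region (no effect) — area = 55.74 mm². So its area = 55.74 mm². Layer 26 (z = 6.24): the cone contributes a regular 8-gon of circumradius 2.064 (interpolated between r1=5 and r2=1 at t=0.734) (area = (8/2)·2.064²·sin(360°/8) = 12.04 mm²); the cone at (8, 5.5) is absent (z outside [-1, 6]); the cube at (8.5, 15.5) is present — its section is the full 9×18 rectangle (area 162.00 mm²); Taking the first minus the rest: starting from the cone (12.04 mm²), the 9×18 cube at (8.5, 15.5) misses the remaining region (no effect) — area = 12.04 mm². So its area = 12.04 mm². Layer 4 is larger (55.74 vs 12.04 mm²).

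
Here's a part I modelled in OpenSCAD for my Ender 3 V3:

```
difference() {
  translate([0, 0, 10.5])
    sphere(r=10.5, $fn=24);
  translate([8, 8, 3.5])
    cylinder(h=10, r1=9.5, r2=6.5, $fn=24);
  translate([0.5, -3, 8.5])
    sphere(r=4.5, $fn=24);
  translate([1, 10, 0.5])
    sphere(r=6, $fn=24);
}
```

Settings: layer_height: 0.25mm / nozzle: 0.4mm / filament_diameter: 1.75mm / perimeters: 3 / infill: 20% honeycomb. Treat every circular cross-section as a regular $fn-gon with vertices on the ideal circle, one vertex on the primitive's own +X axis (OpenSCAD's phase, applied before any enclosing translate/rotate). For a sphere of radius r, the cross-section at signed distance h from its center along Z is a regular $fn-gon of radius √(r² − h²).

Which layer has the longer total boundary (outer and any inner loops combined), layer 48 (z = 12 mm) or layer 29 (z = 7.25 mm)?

layer 29 (z = 7.25 mm)

Layer 48 (z = 12): the r=10.5 sphere contributes a regular 24-gon of circumradius √(10.5²−1.5²) = 10.392 (perimeter = 2·24·10.392·sin(180°/24) = 65.11 mm); the cone at (8, 8): at t=0.850 of its height the radius interpolates to r₁+(r₂−r₁)t = 6.950, giving a regular 24-gon of that circumradius (perimeter = 2·24·6.950·sin(180°/24) = 43.54 mm); the r=4.5 sphere at (0.5, -3) slices to a regular 24-gon of circumradius 2.828 (√(r²−h²) with h=3.5 from center) (perimeter = 2·24·2.828·sin(180°/24) = 17.72 mm); the sphere at (1, 10) does not reach this height (|z−center|=11.500 > r=6); Subtracting the remaining from the first: starting from the r=10.5 sphere, the cone at (8, 8) partially overlaps it — only the 51.78 mm² overlap (of its 150.02 mm²) is removed, clipping the outline; the r=4.5 sphere at (0.5, -3) lies wholly inside it (removes its full 24.85 mm² and its 17.72 mm outline becomes a hole wall) — boundary (outer + 1 inner loop) = 84.87 mm. So its perimeter = 84.87 mm. Layer 29 (z = 7.25): the sphere: section is a regular 24-gon, circumradius = √(r²−h²) = √(10.5²−3.25²) = 9.984 (perimeter = 2·24·9.984·sin(180°/24) = 62.55 mm); the cone at (8, 8) contributes a regular 24-gon of circumradius 8.375 (interpolated between r1=9.5 and r2=6.5 at t=0.375) (perimeter = 2·24·8.375·sin(180°/24) = 52.47 mm); the r=4.5 sphere at (0.5, -3) slices to a regular 24-gon of circumradius 4.323 (√(r²−h²) with h=1.25 from center) (perimeter = 2·24·4.323·sin(180°/24) = 27.08 mm); the sphere at (1, 10) is not intersected at this z (|z−center|=6.750 > r=6); After the difference (first − rest): starting from the r=10.5 sphere, the cone at (8, 8) partially overlaps it — only the 68.83 mm² overlap (of its 217.84 mm²) is removed, clipping the outline; the r=4.5 sphere at (0.5, -3) lies wholly inside it (removes its full 58.04 mm² and its 27.08 mm outline becomes a hole wall) — boundary (outer + 1 inner loop) = 90.86 mm. So its perimeter = 90.86 mm. Layer 29 is larger (90.86 vs 84.87 mm).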